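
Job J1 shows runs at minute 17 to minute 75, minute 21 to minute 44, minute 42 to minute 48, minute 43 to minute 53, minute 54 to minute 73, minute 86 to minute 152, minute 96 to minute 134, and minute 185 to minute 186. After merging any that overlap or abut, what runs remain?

minute 17 to minute 75, minute 86 to minute 152, minute 185 to minute 186

minute 21 to minute 44 overlaps/touches minute 17 to minute 75 → extend to minute 17 to minute 75.
minute 42 to minute 48 overlaps/touches minute 17 to minute 75 → extend to minute 17 to minute 75.
minute 43 to minute 53 overlaps/touches minute 17 to minute 75 → extend to minute 17 to minute 75.
minute 54 to minute 73 overlaps/touches minute 17 to minute 75 → extend to minute 17 to minute 75.
minute 86 to minute 152 is disjoint → start new block.
minute 96 to minute 134 overlaps/touches minute 86 to minute 152 → extend to minute 86 to minute 152.
minute 185 to minute 186 is disjoint → start new block.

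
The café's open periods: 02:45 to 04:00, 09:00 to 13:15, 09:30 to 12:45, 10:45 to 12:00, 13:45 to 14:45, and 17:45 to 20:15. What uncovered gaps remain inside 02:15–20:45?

02:15–02:45, 04:00–09:00, 13:15–13:45, 14:45–17:45, 20:15–20:45

Covered (merged): 02:45–04:00, 09:00–13:15, 13:45–14:45, 17:45–20:15.
Uncovered inside 02:15–20:45: 02:15–02:45, 04:00–09:00, 13:15–13:45, 14:45–17:45, 20:15–20:45.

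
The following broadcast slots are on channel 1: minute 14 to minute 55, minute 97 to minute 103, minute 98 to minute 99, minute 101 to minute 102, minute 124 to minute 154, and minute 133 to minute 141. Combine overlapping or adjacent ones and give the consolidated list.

minute 14 to minute 55, minute 97 to minute 103, minute 124 to minute 154

minute 97 to minute 103 is disjoint → start new block.
minute 98 to minute 99 overlaps/touches minute 97 to minute 103 → extend to minute 97 to minute 103.
minute 101 to minute 102 overlaps/touches minute 97 to minute 103 → extend to minute 97 to minute 103.
minute 124 to minute 154 is disjoint → start new block.
minute 133 to minute 141 overlaps/touches minute 124 to minute 154 → extend to minute 124 to minute 154.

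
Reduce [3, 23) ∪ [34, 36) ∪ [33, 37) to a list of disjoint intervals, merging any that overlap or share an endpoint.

[3, 23) ∪ [33, 37)

Sort by start: [3, 23), [33, 37), [34, 36).
[33, 37) is disjoint → start new block.
[34, 36) overlaps/touches [33, 37) → extend to [33, 37).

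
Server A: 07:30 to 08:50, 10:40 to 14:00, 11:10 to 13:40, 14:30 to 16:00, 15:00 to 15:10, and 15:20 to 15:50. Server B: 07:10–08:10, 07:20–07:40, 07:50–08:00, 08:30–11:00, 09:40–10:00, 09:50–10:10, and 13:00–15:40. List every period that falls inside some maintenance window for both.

07:30–08:10, 08:30–08:50, 10:40–11:00, 13:00–14:00, 14:30–15:40

First set merges to 07:30–08:50, 10:40–14:00, 14:30–16:00.
Second set merges to 07:10–08:10, 08:30–11:00, 13:00–15:40.
07:30–08:50 meets the second set on 07:30–08:10, 08:30–08:50.
10:40–14:00 meets the second set on 10:40–11:00, 13:00–14:00.
14:30–16:00 meets the second set on 14:30–15:40.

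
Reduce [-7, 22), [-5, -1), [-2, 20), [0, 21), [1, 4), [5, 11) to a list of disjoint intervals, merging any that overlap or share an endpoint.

[-5, -1) overlaps/touches [-7, 22) → extend to [-7, 22).
[-2, 20) overlaps/touches [-7, 22) → extend to [-7, 22).
[0, 21) overlaps/touches [-7, 22) → extend to [-7, 22).
[1, 4) overlaps/touches [-7, 22) → extend to [-7, 22).
[5, 11) overlaps/touches [-7, 22) → extend to [-7, 22).

[-7, 22)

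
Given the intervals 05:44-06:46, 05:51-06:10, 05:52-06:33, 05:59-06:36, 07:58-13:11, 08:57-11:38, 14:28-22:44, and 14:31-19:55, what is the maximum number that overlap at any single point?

4

At 05:59, 4 of the intervals are simultaneously active.
No point has more.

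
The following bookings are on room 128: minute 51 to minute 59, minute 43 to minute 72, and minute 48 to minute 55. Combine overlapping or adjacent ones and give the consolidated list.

Sort by start: minute 43 to minute 72, minute 48 to minute 55, minute 51 to minute 59.
minute 48 to minute 55 overlaps/touches minute 43 to minute 72 → extend to minute 43 to minute 72.
minute 51 to minute 59 overlaps/touches minute 43 to minute 72 → extend to minute 43 to minute 72.

minute 43 to minute 72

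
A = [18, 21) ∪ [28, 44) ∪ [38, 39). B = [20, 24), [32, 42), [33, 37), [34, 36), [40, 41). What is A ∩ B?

A, merged: [18, 21), [28, 44).
B, merged: [20, 24), [32, 42).
[18, 21) meets the second set on [20, 21).
[28, 44) meets the second set on [32, 42).

[20, 21) ∪ [32, 42)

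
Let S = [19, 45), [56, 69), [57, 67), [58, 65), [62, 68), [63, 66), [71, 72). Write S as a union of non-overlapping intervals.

[56, 69) is disjoint → start new block.
[57, 67) overlaps/touches [56, 69) → extend to [56, 69).
[58, 65) overlaps/touches [56, 69) → extend to [56, 69).
[62, 68) overlaps/touches [56, 69) → extend to [56, 69).
[63, 66) overlaps/touches [56, 69) → extend to [56, 69).
[71, 72) is disjoint → start new block.

[19, 45) ∪ [56, 69) ∪ [71, 72)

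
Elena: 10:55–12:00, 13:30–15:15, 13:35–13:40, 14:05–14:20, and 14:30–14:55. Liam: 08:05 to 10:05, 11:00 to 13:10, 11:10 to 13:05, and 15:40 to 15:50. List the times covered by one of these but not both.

08:05-10:05, 10:55-11:00, 12:00-13:10, 13:30-15:15, 15:40-15:50

First set merges to 10:55-12:00, 13:30-15:15.
Second set merges to 08:05-10:05, 11:00-13:10, 15:40-15:50.
A but not B: 10:55-11:00, 13:30-15:15.
B but not A: 08:05-10:05, 12:00-13:10, 15:40-15:50.
Combining gives A △ B.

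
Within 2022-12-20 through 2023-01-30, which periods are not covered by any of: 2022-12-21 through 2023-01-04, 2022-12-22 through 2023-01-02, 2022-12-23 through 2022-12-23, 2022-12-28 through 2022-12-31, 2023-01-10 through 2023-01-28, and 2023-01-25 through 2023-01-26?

2022-12-20 through 2022-12-20, 2023-01-05 through 2023-01-09, 2023-01-29 through 2023-01-30

The merged coverage is 2022-12-21 through 2023-01-04, 2023-01-10 through 2023-01-28.
Gaps within 2022-12-20 through 2023-01-30: 2022-12-20 through 2022-12-20, 2023-01-05 through 2023-01-09, 2023-01-29 through 2023-01-30.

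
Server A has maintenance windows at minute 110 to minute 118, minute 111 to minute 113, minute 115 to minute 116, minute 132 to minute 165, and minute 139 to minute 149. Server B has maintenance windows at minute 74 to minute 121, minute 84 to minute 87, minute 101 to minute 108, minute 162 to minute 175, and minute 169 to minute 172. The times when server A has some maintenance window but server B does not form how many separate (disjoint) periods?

1

First set merges to minute 110 to minute 118, minute 132 to minute 165.
Second set merges to minute 74 to minute 121, minute 162 to minute 175.
A \ B = minute 132 to minute 162.
That is 1 disjoint piece.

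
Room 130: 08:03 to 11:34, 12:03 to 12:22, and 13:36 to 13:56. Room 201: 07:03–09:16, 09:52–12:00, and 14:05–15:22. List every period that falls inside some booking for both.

08:03-11:34 overlaps B on 08:03-09:16, 09:52-11:34.
12:03-12:22 falls entirely outside B.
13:36-13:56 falls entirely outside B.

08:03-09:16, 09:52-11:34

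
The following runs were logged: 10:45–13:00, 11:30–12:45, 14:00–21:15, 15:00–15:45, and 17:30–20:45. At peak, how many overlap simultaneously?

Sweep endpoints in order; track running count of active intervals.
Peak of 2 reached at 11:30.

2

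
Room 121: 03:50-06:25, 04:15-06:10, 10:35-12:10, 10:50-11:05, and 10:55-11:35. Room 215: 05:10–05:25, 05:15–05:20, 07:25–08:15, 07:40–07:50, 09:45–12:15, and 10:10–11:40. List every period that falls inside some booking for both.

A, merged: 03:50-06:25, 10:35-12:10.
B, merged: 05:10-05:25, 07:25-08:15, 09:45-12:15.
03:50-06:25 ∩ B → 05:10-05:25.
10:35-12:10 ∩ B → 10:35-12:10.

05:10-05:25, 10:35-12:10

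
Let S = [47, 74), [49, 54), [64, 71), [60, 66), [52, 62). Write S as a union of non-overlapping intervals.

Sort by start: [47, 74), [49, 54), [52, 62), [60, 66), [64, 71).
[49, 54) overlaps/touches [47, 74) → extend to [47, 74).
[52, 62) overlaps/touches [47, 74) → extend to [47, 74).
[60, 66) overlaps/touches [47, 74) → extend to [47, 74).
[64, 71) overlaps/touches [47, 74) → extend to [47, 74).

[47, 74)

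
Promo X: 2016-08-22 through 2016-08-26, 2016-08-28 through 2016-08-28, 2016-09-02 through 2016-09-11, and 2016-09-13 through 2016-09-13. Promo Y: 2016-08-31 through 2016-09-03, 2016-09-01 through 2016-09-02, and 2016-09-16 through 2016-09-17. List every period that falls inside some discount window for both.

2016-09-02 through 2016-09-03

Second set merges to 2016-08-31 through 2016-09-03, 2016-09-16 through 2016-09-17.
2016-08-22 through 2016-08-26 meets no B interval.
2016-08-28 through 2016-08-28 meets no B interval.
2016-09-02 through 2016-09-11 ∩ B → 2016-09-02 through 2016-09-03.
2016-09-13 through 2016-09-13 meets no B interval.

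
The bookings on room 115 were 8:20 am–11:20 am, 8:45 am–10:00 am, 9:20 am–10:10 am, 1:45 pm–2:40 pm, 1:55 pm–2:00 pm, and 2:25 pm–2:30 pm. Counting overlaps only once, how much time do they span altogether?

3 h 55 min

Merged: 8:20 am–11:20 am, 1:45 pm–2:40 pm.
Lengths: 3 h + 55 min = 3 h 55 min.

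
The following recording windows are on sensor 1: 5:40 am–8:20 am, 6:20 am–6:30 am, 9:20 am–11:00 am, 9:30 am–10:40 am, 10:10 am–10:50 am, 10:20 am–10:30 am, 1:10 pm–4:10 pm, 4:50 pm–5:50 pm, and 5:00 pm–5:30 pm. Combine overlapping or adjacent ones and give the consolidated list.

5:40 am–8:20 am, 9:20 am–11:00 am, 1:10 pm–4:10 pm, 4:50 pm–5:50 pm

6:20 am–6:30 am overlaps/touches 5:40 am–8:20 am → extend to 5:40 am–8:20 am.
9:20 am–11:00 am is disjoint → start new block.
9:30 am–10:40 am overlaps/touches 9:20 am–11:00 am → extend to 9:20 am–11:00 am.
10:10 am–10:50 am overlaps/touches 9:20 am–11:00 am → extend to 9:20 am–11:00 am.
10:20 am–10:30 am overlaps/touches 9:20 am–11:00 am → extend to 9:20 am–11:00 am.
1:10 pm–4:10 pm is disjoint → start new block.
4:50 pm–5:50 pm is disjoint → start new block.
5:00 pm–5:30 pm overlaps/touches 4:50 pm–5:50 pm → extend to 4:50 pm–5:50 pm.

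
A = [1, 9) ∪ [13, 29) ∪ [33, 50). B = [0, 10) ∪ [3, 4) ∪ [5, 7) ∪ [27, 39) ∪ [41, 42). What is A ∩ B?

Second set merges to [0, 10), [27, 39), [41, 42).
[1, 9) meets the second set on [1, 9).
[13, 29) meets the second set on [27, 29).
[33, 50) meets the second set on [33, 39), [41, 42).

[1, 9) ∪ [27, 29) ∪ [33, 39) ∪ [41, 42)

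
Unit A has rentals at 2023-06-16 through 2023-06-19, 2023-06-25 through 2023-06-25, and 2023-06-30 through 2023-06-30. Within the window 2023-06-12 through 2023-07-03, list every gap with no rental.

2023-06-12 through 2023-06-15, 2023-06-20 through 2023-06-24, 2023-06-26 through 2023-06-29, 2023-07-01 through 2023-07-03

The merged coverage is 2023-06-16 through 2023-06-19, 2023-06-25 through 2023-06-25, 2023-06-30 through 2023-06-30.
Gaps within 2023-06-12 through 2023-07-03: 2023-06-12 through 2023-06-15, 2023-06-20 through 2023-06-24, 2023-06-26 through 2023-06-29, 2023-07-01 through 2023-07-03.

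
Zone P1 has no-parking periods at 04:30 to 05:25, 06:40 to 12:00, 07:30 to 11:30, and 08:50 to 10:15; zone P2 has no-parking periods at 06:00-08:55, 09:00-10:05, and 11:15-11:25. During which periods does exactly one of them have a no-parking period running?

04:30-05:25, 06:00-06:40, 08:55-09:00, 10:05-11:15, 11:25-12:00

First set merges to 04:30-05:25, 06:40-12:00.
A but not B: 04:30-05:25, 08:55-09:00, 10:05-11:15, 11:25-12:00.
B but not A: 06:00-06:40.
Combining gives A △ B.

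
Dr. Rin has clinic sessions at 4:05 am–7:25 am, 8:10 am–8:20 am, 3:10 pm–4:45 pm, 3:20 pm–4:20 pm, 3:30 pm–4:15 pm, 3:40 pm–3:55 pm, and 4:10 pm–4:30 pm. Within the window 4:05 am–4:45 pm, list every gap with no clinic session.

7:25 am–8:10 am, 8:20 am–3:10 pm

The merged coverage is 4:05 am–7:25 am, 8:10 am–8:20 am, 3:10 pm–4:45 pm.
Gaps within 4:05 am–4:45 pm: 7:25 am–8:10 am, 8:20 am–3:10 pm.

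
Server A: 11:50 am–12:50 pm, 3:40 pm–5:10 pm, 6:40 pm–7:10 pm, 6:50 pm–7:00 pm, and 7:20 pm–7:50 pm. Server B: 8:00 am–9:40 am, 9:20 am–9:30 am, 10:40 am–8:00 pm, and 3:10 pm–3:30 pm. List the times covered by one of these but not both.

Merge the first list: 11:50 am-12:50 pm, 3:40 pm-5:10 pm, 6:40 pm-7:10 pm, 7:20 pm-7:50 pm.
Merge the second list: 8:00 am-9:40 am, 10:40 am-8:00 pm.
Only in the first: none.
Only in the second: 8:00 am-9:40 am, 10:40 am-11:50 am, 12:50 pm-3:40 pm, 5:10 pm-6:40 pm, 7:10 pm-7:20 pm, 7:50 pm-8:00 pm.
Together these are the periods covered by exactly one.

8:00 am-9:40 am, 10:40 am-11:50 am, 12:50 pm-3:40 pm, 5:10 pm-6:40 pm, 7:10 pm-7:20 pm, 7:50 pm-8:00 pm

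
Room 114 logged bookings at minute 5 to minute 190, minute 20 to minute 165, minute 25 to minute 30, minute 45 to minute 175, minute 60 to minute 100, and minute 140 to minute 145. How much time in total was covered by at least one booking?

Merged: minute 5 to minute 190.
Length: 185 minutes.

185 minutes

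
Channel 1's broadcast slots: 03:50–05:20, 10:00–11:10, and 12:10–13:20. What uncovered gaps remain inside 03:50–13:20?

05:20–10:00, 11:10–12:10

The merged coverage is 03:50–05:20, 10:00–11:10, 12:10–13:20.
Gaps within 03:50–13:20: 05:20–10:00, 11:10–12:10.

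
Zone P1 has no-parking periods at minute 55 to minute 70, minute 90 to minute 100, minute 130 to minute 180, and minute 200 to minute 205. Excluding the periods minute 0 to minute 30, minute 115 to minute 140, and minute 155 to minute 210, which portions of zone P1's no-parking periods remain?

minute 55 to minute 70, minute 90 to minute 100, minute 140 to minute 155

minute 55 to minute 70 is untouched.
minute 90 to minute 100 is untouched.
minute 130 to minute 180 with B removed leaves minute 140 to minute 155.
minute 200 to minute 205 lies entirely inside B → drops out.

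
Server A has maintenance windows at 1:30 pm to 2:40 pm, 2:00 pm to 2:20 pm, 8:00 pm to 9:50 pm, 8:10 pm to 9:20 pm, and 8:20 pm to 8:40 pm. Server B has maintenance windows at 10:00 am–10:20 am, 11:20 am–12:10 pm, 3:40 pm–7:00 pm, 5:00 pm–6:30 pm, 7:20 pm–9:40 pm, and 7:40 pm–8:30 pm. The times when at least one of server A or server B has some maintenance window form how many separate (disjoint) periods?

A, merged: 1:30 pm–2:40 pm, 8:00 pm–9:50 pm.
B, merged: 10:00 am–10:20 am, 11:20 am–12:10 pm, 3:40 pm–7:00 pm, 7:20 pm–9:40 pm.
A ∪ B = 10:00 am–10:20 am, 11:20 am–12:10 pm, 1:30 pm–2:40 pm, 3:40 pm–7:00 pm, 7:20 pm–9:50 pm.
That is 5 disjoint pieces.

5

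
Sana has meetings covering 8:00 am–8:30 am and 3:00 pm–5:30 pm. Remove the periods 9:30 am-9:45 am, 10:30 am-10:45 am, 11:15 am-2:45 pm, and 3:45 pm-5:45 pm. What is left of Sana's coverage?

8:00 am–8:30 am: no B overlap → unchanged.
3:00 pm–5:30 pm minus B → 3:00 pm–3:45 pm.

8:00 am–8:30 am, 3:00 pm–3:45 pm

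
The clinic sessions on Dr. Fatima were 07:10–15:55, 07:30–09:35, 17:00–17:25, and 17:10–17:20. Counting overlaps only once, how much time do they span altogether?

Merged: 07:10-15:55, 17:00-17:25.
Lengths: 8 h 45 min + 25 min = 9 h 10 min.

9 h 10 min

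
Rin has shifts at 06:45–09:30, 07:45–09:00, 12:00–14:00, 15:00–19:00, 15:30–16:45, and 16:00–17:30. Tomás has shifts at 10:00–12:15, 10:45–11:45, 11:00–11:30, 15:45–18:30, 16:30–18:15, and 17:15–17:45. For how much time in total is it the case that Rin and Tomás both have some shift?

Merge the first list: 06:45-09:30, 12:00-14:00, 15:00-19:00.
Merge the second list: 10:00-12:15, 15:45-18:30.
A ∩ B = 12:00-12:15, 15:45-18:30.
Total: 15 min + 2 h 45 min = 3 h.

3 h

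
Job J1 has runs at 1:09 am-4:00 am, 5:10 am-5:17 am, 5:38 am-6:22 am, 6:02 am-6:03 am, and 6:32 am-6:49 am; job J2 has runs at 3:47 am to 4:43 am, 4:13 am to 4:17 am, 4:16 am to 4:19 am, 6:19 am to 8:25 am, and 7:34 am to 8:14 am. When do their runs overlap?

3:47 am–4:00 am, 6:19 am–6:22 am, 6:32 am–6:49 am

First set merges to 1:09 am–4:00 am, 5:10 am–5:17 am, 5:38 am–6:22 am, 6:32 am–6:49 am.
Second set merges to 3:47 am–4:43 am, 6:19 am–8:25 am.
1:09 am–4:00 am ∩ B → 3:47 am–4:00 am.
5:10 am–5:17 am meets no B interval.
5:38 am–6:22 am ∩ B → 6:19 am–6:22 am.
6:32 am–6:49 am ∩ B → 6:32 am–6:49 am.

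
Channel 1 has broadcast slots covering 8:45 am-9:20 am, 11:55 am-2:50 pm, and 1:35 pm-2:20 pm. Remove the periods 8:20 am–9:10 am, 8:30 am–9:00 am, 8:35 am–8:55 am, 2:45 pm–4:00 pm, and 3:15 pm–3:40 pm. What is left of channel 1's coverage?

Merge the first list: 8:45 am-9:20 am, 11:55 am-2:50 pm.
Merge the second list: 8:20 am-9:10 am, 2:45 pm-4:00 pm.
8:45 am-9:20 am \ B = 9:10 am-9:20 am.
11:55 am-2:50 pm \ B = 11:55 am-2:45 pm.

9:10 am-9:20 am, 11:55 am-2:45 pm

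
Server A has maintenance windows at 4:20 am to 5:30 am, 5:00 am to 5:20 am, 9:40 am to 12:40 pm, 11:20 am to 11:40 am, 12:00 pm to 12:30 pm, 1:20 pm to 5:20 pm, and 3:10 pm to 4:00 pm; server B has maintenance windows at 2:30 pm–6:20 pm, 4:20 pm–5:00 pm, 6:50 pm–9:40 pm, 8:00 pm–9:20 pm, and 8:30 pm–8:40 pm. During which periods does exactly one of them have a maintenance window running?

4:20 am–5:30 am, 9:40 am–12:40 pm, 1:20 pm–2:30 pm, 5:20 pm–6:20 pm, 6:50 pm–9:40 pm

First set merges to 4:20 am–5:30 am, 9:40 am–12:40 pm, 1:20 pm–5:20 pm.
Second set merges to 2:30 pm–6:20 pm, 6:50 pm–9:40 pm.
A \ B = 4:20 am–5:30 am, 9:40 am–12:40 pm, 1:20 pm–2:30 pm.
B \ A = 5:20 pm–6:20 pm, 6:50 pm–9:40 pm.
Union of the two gives the symmetric difference.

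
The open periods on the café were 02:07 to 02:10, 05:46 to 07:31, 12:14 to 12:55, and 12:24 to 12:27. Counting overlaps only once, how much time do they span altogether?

2 h 29 min

Merged: 02:07–02:10, 05:46–07:31, 12:14–12:55.
Lengths: 3 min + 1 h 45 min + 41 min = 2 h 29 min.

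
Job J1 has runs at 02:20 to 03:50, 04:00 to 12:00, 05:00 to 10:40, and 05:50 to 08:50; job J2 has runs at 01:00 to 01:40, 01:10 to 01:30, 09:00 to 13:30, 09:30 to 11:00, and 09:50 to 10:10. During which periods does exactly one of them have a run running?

A, merged: 02:20–03:50, 04:00–12:00.
B, merged: 01:00–01:40, 09:00–13:30.
A \ B = 02:20–03:50, 04:00–09:00.
B \ A = 01:00–01:40, 12:00–13:30.
Union of the two gives the symmetric difference.

01:00–01:40, 02:20–03:50, 04:00–09:00, 12:00–13:30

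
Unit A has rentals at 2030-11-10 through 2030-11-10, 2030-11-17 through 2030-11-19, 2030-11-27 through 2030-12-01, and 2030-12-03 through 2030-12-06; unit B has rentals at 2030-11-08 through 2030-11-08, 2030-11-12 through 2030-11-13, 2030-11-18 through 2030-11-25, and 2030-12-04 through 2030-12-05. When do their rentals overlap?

2030-11-10 through 2030-11-10: no overlap with the second set.
2030-11-17 through 2030-11-19 meets the second set on 2030-11-18 through 2030-11-19.
2030-11-27 through 2030-12-01: no overlap with the second set.
2030-12-03 through 2030-12-06 meets the second set on 2030-12-04 through 2030-12-05.

2030-11-18 through 2030-11-19, 2030-12-04 through 2030-12-05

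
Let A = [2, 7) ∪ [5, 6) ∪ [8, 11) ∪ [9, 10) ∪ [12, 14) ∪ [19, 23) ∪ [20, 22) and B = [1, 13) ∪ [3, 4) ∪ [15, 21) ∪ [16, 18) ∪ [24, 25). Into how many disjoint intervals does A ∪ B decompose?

3

A, merged: [2, 7), [8, 11), [12, 14), [19, 23).
B, merged: [1, 13), [15, 21), [24, 25).
A ∪ B = [1, 14), [15, 23), [24, 25).
That is 3 disjoint pieces.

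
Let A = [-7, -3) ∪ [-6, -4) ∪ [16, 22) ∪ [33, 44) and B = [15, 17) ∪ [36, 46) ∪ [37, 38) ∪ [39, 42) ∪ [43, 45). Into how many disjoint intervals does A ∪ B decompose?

Merge the first list: [-7, -3), [16, 22), [33, 44).
Merge the second list: [15, 17), [36, 46).
A ∪ B = [-7, -3), [15, 22), [33, 46).
That is 3 disjoint pieces.

3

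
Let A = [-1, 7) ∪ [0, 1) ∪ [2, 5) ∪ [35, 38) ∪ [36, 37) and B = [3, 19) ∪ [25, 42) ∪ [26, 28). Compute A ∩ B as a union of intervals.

[3, 7) ∪ [35, 38)

A, merged: [-1, 7), [35, 38).
B, merged: [3, 19), [25, 42).
[-1, 7) overlaps B on [3, 7).
[35, 38) overlaps B on [35, 38).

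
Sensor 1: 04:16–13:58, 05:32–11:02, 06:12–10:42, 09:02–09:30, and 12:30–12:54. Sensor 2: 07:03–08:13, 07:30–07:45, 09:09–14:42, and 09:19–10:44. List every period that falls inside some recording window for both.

Merge the first list: 04:16–13:58.
Merge the second list: 07:03–08:13, 09:09–14:42.
04:16–13:58 ∩ B → 07:03–08:13, 09:09–13:58.

07:03–08:13, 09:09–13:58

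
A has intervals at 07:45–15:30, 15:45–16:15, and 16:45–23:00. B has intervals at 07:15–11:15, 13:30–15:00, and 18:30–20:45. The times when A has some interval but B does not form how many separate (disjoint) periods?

5

A \ B = 11:15–13:30, 15:00–15:30, 15:45–16:15, 16:45–18:30, 20:45–23:00.
That is 5 disjoint pieces.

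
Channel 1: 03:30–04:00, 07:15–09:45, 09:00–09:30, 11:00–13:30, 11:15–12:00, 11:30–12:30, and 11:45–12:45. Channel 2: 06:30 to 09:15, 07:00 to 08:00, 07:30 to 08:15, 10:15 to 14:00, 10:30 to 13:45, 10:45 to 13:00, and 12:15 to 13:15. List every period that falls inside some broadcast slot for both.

07:15–09:15, 11:00–13:30

First set merges to 03:30–04:00, 07:15–09:45, 11:00–13:30.
Second set merges to 06:30–09:15, 10:15–14:00.
03:30–04:00: no overlap with the second set.
07:15–09:45 meets the second set on 07:15–09:15.
11:00–13:30 meets the second set on 11:00–13:30.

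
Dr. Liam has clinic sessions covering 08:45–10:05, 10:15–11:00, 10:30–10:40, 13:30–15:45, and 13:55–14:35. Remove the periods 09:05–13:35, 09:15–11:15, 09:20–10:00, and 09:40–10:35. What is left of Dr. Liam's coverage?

08:45-09:05, 13:35-15:45

A, merged: 08:45-10:05, 10:15-11:00, 13:30-15:45.
B, merged: 09:05-13:35.
08:45-10:05 minus B → 08:45-09:05.
10:15-11:00: fully covered by B → removed.
13:30-15:45 minus B → 13:35-15:45.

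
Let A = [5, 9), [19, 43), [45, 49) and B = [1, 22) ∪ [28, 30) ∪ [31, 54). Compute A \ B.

[22, 28) ∪ [30, 31)

[5, 9) lies entirely inside B → drops out.
[19, 43) with B removed leaves [22, 28), [30, 31).
[45, 49) lies entirely inside B → drops out.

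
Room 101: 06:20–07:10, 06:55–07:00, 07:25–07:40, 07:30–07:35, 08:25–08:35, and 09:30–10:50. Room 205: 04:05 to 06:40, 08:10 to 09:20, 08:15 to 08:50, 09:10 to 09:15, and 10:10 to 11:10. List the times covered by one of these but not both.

First set merges to 06:20–07:10, 07:25–07:40, 08:25–08:35, 09:30–10:50.
Second set merges to 04:05–06:40, 08:10–09:20, 10:10–11:10.
A but not B: 06:40–07:10, 07:25–07:40, 09:30–10:10.
B but not A: 04:05–06:20, 08:10–08:25, 08:35–09:20, 10:50–11:10.
Combining gives A △ B.

04:05–06:20, 06:40–07:10, 07:25–07:40, 08:10–08:25, 08:35–09:20, 09:30–10:10, 10:50–11:10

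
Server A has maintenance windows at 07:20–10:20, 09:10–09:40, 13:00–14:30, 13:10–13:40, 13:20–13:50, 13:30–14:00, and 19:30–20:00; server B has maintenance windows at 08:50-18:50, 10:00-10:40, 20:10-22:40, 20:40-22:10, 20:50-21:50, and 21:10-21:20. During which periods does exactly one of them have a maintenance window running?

First set merges to 07:20–10:20, 13:00–14:30, 19:30–20:00.
Second set merges to 08:50–18:50, 20:10–22:40.
A \ B = 07:20–08:50, 19:30–20:00.
B \ A = 10:20–13:00, 14:30–18:50, 20:10–22:40.
Union of the two gives the symmetric difference.

07:20–08:50, 10:20–13:00, 14:30–18:50, 19:30–20:00, 20:10–22:40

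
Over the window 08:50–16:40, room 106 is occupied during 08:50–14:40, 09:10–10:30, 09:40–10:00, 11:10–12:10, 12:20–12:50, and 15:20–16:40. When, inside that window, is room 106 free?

14:40-15:20

The merged coverage is 08:50-14:40, 15:20-16:40.
Gaps within 08:50-16:40: 14:40-15:20.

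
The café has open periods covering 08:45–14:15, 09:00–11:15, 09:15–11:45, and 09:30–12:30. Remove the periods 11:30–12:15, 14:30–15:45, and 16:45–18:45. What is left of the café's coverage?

08:45-11:30, 12:15-14:15

A, merged: 08:45-14:15.
08:45-14:15 minus B → 08:45-11:30, 12:15-14:15.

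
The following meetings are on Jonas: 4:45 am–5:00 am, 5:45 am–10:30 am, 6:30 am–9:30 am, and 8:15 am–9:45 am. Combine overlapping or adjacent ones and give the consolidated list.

4:45 am–5:00 am, 5:45 am–10:30 am

5:45 am–10:30 am is disjoint → start new block.
6:30 am–9:30 am overlaps/touches 5:45 am–10:30 am → extend to 5:45 am–10:30 am.
8:15 am–9:45 am overlaps/touches 5:45 am–10:30 am → extend to 5:45 am–10:30 am.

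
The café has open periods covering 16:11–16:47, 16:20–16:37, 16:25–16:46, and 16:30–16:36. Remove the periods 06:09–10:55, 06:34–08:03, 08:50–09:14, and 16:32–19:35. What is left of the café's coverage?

Merge the first list: 16:11–16:47.
Merge the second list: 06:09–10:55, 16:32–19:35.
16:11–16:47 with B removed leaves 16:11–16:32.

16:11–16:32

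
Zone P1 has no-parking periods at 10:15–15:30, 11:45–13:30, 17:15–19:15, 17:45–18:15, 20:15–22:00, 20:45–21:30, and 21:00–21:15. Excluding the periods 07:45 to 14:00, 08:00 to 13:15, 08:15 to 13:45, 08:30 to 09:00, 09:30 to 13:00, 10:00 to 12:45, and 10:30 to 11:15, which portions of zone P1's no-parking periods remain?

First set merges to 10:15–15:30, 17:15–19:15, 20:15–22:00.
Second set merges to 07:45–14:00.
10:15–15:30 \ B = 14:00–15:30.
17:15–19:15: nothing removed.
20:15–22:00: nothing removed.

14:00–15:30, 17:15–19:15, 20:15–22:00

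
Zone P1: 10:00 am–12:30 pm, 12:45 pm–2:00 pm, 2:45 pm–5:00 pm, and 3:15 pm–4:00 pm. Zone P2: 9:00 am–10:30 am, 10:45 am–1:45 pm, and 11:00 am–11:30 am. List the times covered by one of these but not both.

First set merges to 10:00 am-12:30 pm, 12:45 pm-2:00 pm, 2:45 pm-5:00 pm.
Second set merges to 9:00 am-10:30 am, 10:45 am-1:45 pm.
Only in the first: 10:30 am-10:45 am, 1:45 pm-2:00 pm, 2:45 pm-5:00 pm.
Only in the second: 9:00 am-10:00 am, 12:30 pm-12:45 pm.
Together these are the periods covered by exactly one.

9:00 am-10:00 am, 10:30 am-10:45 am, 12:30 pm-12:45 pm, 1:45 pm-2:00 pm, 2:45 pm-5:00 pm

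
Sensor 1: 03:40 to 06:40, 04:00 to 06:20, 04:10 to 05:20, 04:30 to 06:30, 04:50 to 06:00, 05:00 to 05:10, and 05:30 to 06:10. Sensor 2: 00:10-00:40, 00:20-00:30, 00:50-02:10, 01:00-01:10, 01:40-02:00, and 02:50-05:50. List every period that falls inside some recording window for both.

A, merged: 03:40–06:40.
B, merged: 00:10–00:40, 00:50–02:10, 02:50–05:50.
03:40–06:40 ∩ B → 03:40–05:50.

03:40–05:50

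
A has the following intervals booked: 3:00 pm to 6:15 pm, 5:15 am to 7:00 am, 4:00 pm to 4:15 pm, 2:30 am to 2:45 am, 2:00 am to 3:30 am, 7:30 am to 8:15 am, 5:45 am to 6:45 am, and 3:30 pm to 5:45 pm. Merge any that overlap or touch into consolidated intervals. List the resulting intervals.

2:00 am-3:30 am, 5:15 am-7:00 am, 7:30 am-8:15 am, 3:00 pm-6:15 pm

Sort by start: 2:00 am-3:30 am, 2:30 am-2:45 am, 5:15 am-7:00 am, 5:45 am-6:45 am, 7:30 am-8:15 am, 3:00 pm-6:15 pm, 3:30 pm-5:45 pm, 4:00 pm-4:15 pm.
2:30 am-2:45 am overlaps/touches 2:00 am-3:30 am → extend to 2:00 am-3:30 am.
5:15 am-7:00 am is disjoint → start new block.
5:45 am-6:45 am overlaps/touches 5:15 am-7:00 am → extend to 5:15 am-7:00 am.
7:30 am-8:15 am is disjoint → start new block.
3:00 pm-6:15 pm is disjoint → start new block.
3:30 pm-5:45 pm overlaps/touches 3:00 pm-6:15 pm → extend to 3:00 pm-6:15 pm.
4:00 pm-4:15 pm overlaps/touches 3:00 pm-6:15 pm → extend to 3:00 pm-6:15 pm.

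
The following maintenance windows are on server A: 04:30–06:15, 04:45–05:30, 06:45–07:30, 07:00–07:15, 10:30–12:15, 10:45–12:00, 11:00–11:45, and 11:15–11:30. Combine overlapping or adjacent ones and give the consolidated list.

04:30–06:15, 06:45–07:30, 10:30–12:15

04:45–05:30 overlaps/touches 04:30–06:15 → extend to 04:30–06:15.
06:45–07:30 is disjoint → start new block.
07:00–07:15 overlaps/touches 06:45–07:30 → extend to 06:45–07:30.
10:30–12:15 is disjoint → start new block.
10:45–12:00 overlaps/touches 10:30–12:15 → extend to 10:30–12:15.
11:00–11:45 overlaps/touches 10:30–12:15 → extend to 10:30–12:15.
11:15–11:30 overlaps/touches 10:30–12:15 → extend to 10:30–12:15.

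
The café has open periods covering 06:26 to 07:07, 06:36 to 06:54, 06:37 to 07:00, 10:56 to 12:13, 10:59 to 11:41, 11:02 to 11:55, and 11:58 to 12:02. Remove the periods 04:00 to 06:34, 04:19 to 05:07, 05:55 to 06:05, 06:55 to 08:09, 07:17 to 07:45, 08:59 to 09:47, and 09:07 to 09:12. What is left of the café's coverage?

06:34–06:55, 10:56–12:13

Merge the first list: 06:26–07:07, 10:56–12:13.
Merge the second list: 04:00–06:34, 06:55–08:09, 08:59–09:47.
06:26–07:07 with B removed leaves 06:34–06:55.
10:56–12:13 is untouched.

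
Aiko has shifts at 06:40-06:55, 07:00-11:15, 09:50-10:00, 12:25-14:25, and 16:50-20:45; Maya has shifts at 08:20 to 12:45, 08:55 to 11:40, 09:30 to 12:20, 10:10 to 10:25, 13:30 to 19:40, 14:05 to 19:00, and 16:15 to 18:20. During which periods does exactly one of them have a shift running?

06:40-06:55, 07:00-08:20, 11:15-12:25, 12:45-13:30, 14:25-16:50, 19:40-20:45

A, merged: 06:40-06:55, 07:00-11:15, 12:25-14:25, 16:50-20:45.
B, merged: 08:20-12:45, 13:30-19:40.
A \ B = 06:40-06:55, 07:00-08:20, 12:45-13:30, 19:40-20:45.
B \ A = 11:15-12:25, 14:25-16:50.
Union of the two gives the symmetric difference.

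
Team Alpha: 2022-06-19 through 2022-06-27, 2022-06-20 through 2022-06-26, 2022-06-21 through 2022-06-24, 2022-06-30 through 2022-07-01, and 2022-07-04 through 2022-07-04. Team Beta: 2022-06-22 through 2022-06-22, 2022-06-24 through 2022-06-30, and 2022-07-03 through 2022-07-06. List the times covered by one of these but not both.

2022-06-19 through 2022-06-21, 2022-06-23 through 2022-06-23, 2022-06-28 through 2022-06-29, 2022-07-01 through 2022-07-01, 2022-07-03 through 2022-07-03, 2022-07-05 through 2022-07-06

A, merged: 2022-06-19 through 2022-06-27, 2022-06-30 through 2022-07-01, 2022-07-04 through 2022-07-04.
A but not B: 2022-06-19 through 2022-06-21, 2022-06-23 through 2022-06-23, 2022-07-01 through 2022-07-01.
B but not A: 2022-06-28 through 2022-06-29, 2022-07-03 through 2022-07-03, 2022-07-05 through 2022-07-06.
Combining gives A △ B.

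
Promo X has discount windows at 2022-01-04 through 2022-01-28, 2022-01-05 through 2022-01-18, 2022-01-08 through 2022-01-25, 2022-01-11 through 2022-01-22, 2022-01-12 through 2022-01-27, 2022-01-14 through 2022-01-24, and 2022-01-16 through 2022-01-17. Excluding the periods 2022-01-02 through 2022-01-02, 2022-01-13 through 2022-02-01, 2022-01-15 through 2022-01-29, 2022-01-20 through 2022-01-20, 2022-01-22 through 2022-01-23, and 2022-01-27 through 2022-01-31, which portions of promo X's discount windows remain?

2022-01-04 through 2022-01-12

First set merges to 2022-01-04 through 2022-01-28.
Second set merges to 2022-01-02 through 2022-01-02, 2022-01-13 through 2022-02-01.
2022-01-04 through 2022-01-28 minus B → 2022-01-04 through 2022-01-12.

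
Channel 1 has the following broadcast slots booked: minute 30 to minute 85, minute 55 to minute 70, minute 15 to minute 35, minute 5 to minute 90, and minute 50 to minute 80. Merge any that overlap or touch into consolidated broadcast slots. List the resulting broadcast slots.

minute 5 to minute 90

Sort by start: minute 5 to minute 90, minute 15 to minute 35, minute 30 to minute 85, minute 50 to minute 80, minute 55 to minute 70.
minute 15 to minute 35 overlaps/touches minute 5 to minute 90 → extend to minute 5 to minute 90.
minute 30 to minute 85 overlaps/touches minute 5 to minute 90 → extend to minute 5 to minute 90.
minute 50 to minute 80 overlaps/touches minute 5 to minute 90 → extend to minute 5 to minute 90.
minute 55 to minute 70 overlaps/touches minute 5 to minute 90 → extend to minute 5 to minute 90.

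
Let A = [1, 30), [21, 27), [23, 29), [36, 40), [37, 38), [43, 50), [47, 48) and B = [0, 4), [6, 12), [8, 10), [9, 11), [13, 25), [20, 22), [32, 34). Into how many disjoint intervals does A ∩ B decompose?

3

Merge the first list: [1, 30), [36, 40), [43, 50).
Merge the second list: [0, 4), [6, 12), [13, 25), [32, 34).
A ∩ B = [1, 4), [6, 12), [13, 25).
That is 3 disjoint pieces.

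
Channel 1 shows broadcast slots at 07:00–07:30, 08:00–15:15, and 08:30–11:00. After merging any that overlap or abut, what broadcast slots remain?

08:00-15:15 is disjoint → start new block.
08:30-11:00 overlaps/touches 08:00-15:15 → extend to 08:00-15:15.

07:00-07:30, 08:00-15:15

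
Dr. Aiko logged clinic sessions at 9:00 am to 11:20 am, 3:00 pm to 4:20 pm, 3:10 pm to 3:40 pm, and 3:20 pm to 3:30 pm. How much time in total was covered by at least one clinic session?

3 h 40 min

Merged: 9:00 am-11:20 am, 3:00 pm-4:20 pm.
Lengths: 2 h 20 min + 1 h 20 min = 3 h 40 min.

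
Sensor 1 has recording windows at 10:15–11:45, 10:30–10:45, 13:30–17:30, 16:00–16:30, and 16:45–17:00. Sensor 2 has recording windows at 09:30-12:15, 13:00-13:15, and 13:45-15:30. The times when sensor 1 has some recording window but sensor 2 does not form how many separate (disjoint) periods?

A, merged: 10:15-11:45, 13:30-17:30.
A \ B = 13:30-13:45, 15:30-17:30.
That is 2 disjoint pieces.

2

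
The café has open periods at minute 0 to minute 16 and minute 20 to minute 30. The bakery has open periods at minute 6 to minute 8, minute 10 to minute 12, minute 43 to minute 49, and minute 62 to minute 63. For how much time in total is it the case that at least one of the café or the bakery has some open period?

A ∪ B = minute 0 to minute 16, minute 20 to minute 30, minute 43 to minute 49, minute 62 to minute 63.
Total: 16 minutes + 10 minutes + 6 minutes + 1 minute = 33 minutes.

33 minutes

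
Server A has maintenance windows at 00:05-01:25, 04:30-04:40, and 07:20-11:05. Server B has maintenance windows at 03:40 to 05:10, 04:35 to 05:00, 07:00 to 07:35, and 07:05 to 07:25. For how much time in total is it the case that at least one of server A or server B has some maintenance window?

Merge the second list: 03:40–05:10, 07:00–07:35.
A ∪ B = 00:05–01:25, 03:40–05:10, 07:00–11:05.
Total: 1 h 20 min + 1 h 30 min + 4 h 5 min = 6 h 55 min.

6 h 55 min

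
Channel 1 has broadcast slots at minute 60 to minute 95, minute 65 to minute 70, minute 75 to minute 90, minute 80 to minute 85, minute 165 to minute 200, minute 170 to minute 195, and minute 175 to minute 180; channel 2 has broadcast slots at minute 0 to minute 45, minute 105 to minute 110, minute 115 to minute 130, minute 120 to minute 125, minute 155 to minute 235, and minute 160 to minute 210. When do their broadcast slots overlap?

A, merged: minute 60 to minute 95, minute 165 to minute 200.
B, merged: minute 0 to minute 45, minute 105 to minute 110, minute 115 to minute 130, minute 155 to minute 235.
minute 60 to minute 95 falls entirely outside B.
minute 165 to minute 200 overlaps B on minute 165 to minute 200.

minute 165 to minute 200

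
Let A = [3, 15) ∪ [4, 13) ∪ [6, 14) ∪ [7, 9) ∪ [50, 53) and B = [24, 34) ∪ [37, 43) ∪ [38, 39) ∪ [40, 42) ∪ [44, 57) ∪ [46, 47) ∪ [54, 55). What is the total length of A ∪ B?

A, merged: [3, 15), [50, 53).
B, merged: [24, 34), [37, 43), [44, 57).
A ∪ B = [3, 15), [24, 34), [37, 43), [44, 57).
Total: 12 + 10 + 6 + 13 = 41.

41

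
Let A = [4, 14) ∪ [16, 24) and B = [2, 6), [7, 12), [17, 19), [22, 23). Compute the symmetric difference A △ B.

A but not B: [6, 7), [12, 14), [16, 17), [19, 22), [23, 24).
B but not A: [2, 4).
Combining gives A △ B.

[2, 4) ∪ [6, 7) ∪ [12, 14) ∪ [16, 17) ∪ [19, 22) ∪ [23, 24)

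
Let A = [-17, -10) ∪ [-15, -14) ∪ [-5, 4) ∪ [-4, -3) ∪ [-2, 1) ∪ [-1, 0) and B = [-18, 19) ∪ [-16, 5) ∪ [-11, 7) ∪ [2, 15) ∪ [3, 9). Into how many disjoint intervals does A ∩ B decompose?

2

A, merged: [-17, -10), [-5, 4).
B, merged: [-18, 19).
A ∩ B = [-17, -10), [-5, 4).
That is 2 disjoint pieces.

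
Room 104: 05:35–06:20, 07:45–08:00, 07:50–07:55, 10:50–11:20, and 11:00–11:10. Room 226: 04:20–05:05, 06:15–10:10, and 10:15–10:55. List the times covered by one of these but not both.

04:20–05:05, 05:35–06:15, 06:20–07:45, 08:00–10:10, 10:15–10:50, 10:55–11:20

Merge the first list: 05:35–06:20, 07:45–08:00, 10:50–11:20.
A but not B: 05:35–06:15, 10:55–11:20.
B but not A: 04:20–05:05, 06:20–07:45, 08:00–10:10, 10:15–10:50.
Combining gives A △ B.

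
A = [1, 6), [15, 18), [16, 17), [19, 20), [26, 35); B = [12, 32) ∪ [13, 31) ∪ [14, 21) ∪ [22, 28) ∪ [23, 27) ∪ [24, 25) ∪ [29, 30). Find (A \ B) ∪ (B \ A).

[1, 6) ∪ [12, 15) ∪ [18, 19) ∪ [20, 26) ∪ [32, 35)

A, merged: [1, 6), [15, 18), [19, 20), [26, 35).
B, merged: [12, 32).
Only in the first: [1, 6), [32, 35).
Only in the second: [12, 15), [18, 19), [20, 26).
Together these are the periods covered by exactly one.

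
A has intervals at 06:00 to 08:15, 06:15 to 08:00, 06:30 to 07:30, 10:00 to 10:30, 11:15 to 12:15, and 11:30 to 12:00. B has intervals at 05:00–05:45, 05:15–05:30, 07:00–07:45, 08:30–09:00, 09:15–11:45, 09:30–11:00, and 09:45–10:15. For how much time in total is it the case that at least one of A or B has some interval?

6 h 30 min

First set merges to 06:00-08:15, 10:00-10:30, 11:15-12:15.
Second set merges to 05:00-05:45, 07:00-07:45, 08:30-09:00, 09:15-11:45.
A ∪ B = 05:00-05:45, 06:00-08:15, 08:30-09:00, 09:15-12:15.
Total: 45 min + 2 h 15 min + 30 min + 3 h = 6 h 30 min.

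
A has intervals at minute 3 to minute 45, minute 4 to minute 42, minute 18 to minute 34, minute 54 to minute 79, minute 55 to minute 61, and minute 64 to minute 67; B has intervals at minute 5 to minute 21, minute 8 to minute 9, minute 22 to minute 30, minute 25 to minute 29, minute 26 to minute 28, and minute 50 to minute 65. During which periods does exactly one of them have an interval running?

First set merges to minute 3 to minute 45, minute 54 to minute 79.
Second set merges to minute 5 to minute 21, minute 22 to minute 30, minute 50 to minute 65.
Only in the first: minute 3 to minute 5, minute 21 to minute 22, minute 30 to minute 45, minute 65 to minute 79.
Only in the second: minute 50 to minute 54.
Together these are the periods covered by exactly one.

minute 3 to minute 5, minute 21 to minute 22, minute 30 to minute 45, minute 50 to minute 54, minute 65 to minute 79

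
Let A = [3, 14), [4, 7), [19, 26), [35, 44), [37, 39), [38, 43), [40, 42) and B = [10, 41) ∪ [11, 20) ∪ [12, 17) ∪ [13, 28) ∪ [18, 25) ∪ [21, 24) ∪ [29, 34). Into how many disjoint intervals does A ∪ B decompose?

A, merged: [3, 14), [19, 26), [35, 44).
B, merged: [10, 41).
A ∪ B = [3, 44).
That is 1 disjoint piece.

1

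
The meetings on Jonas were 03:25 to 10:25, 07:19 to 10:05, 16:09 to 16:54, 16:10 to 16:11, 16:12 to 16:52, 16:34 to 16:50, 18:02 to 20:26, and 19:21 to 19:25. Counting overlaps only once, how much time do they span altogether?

10 h 9 min

Merged: 03:25–10:25, 16:09–16:54, 18:02–20:26.
Lengths: 7 h + 45 min + 2 h 24 min = 10 h 9 min.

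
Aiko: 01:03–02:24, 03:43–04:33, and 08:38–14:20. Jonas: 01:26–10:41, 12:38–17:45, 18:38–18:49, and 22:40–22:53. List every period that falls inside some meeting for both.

01:03-02:24 overlaps B on 01:26-02:24.
03:43-04:33 overlaps B on 03:43-04:33.
08:38-14:20 overlaps B on 08:38-10:41, 12:38-14:20.

01:26-02:24, 03:43-04:33, 08:38-10:41, 12:38-14:20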